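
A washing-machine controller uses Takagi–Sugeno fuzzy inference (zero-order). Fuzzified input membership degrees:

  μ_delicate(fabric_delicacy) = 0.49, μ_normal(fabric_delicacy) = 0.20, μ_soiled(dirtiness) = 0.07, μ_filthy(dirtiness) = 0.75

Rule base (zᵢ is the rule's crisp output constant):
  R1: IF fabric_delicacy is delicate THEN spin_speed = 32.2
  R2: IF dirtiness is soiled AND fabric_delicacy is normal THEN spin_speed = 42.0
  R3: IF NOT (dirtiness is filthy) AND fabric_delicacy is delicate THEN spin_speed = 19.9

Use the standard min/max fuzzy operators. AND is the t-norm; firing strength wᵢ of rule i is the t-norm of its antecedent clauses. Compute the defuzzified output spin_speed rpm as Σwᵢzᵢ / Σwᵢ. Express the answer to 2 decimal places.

29.25

R1 (z=32.2): delicate=0.49 → w = 0.49
R2 (z=42.0): soiled=0.07, normal=0.20; AND[min(a, b)] → w = 0.07
R3 (z=19.9): ¬filthy=1−0.75=0.25, delicate=0.49; AND[min(a, b)] → w = 0.25
Weighted average = (0.49·32.2 + 0.07·42.0 + 0.25·19.9) / (0.49 + 0.07 + 0.25)
  = 23.6930 / 0.8100 = 29.25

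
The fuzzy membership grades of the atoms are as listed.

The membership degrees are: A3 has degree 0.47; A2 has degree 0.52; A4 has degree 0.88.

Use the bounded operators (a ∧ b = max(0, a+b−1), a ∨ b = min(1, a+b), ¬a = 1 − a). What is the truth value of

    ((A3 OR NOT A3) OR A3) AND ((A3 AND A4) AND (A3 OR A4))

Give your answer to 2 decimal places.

0.35

NOT A3 = 1 − 0.47 = 0.53
A3 OR NOT A3 = min(1, a+b) on (0.47, 0.53) = 1.00
(A3 OR NOT A3) OR A3 = min(1, a+b) on (1.00, 0.47) = 1.00
A3 AND A4 = max(0, a+b−1) on (0.47, 0.88) = 0.35
A3 OR A4 = min(1, a+b) on (0.47, 0.88) = 1.00
(A3 AND A4) AND (A3 OR A4) = max(0, a+b−1) on (0.35, 1.00) = 0.35
((A3 OR NOT A3) OR A3) AND ((A3 AND A4) AND (A3 OR A4)) = max(0, a+b−1) on (1.00, 0.35) = 0.35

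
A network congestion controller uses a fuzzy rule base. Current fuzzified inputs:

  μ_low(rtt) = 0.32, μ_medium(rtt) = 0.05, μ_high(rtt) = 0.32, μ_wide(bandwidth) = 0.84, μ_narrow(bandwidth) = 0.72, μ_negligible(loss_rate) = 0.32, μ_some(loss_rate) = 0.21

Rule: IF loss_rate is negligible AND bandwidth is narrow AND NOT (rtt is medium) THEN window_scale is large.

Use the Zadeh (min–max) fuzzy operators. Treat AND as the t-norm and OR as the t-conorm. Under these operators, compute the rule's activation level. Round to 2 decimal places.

firing strength: negligible=0.32, narrow=0.72, ¬medium=1−0.05=0.95; AND[min(a, b)] → w = 0.32

0.32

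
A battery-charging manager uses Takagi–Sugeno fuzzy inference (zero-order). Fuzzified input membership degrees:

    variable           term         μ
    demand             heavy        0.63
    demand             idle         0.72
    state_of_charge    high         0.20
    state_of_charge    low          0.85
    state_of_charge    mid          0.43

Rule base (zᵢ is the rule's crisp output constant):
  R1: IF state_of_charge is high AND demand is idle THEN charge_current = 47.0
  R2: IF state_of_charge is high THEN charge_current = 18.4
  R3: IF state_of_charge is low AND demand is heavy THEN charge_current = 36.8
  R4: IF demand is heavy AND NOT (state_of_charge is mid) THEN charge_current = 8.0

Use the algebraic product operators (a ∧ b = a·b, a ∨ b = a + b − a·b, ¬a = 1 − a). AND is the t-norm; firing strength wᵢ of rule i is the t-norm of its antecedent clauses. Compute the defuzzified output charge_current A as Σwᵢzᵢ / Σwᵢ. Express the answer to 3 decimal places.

R1 (z=47.0): high=0.20, idle=0.72; AND[a·b] → w = 0.1440
R2 (z=18.4): high=0.20 → w = 0.2000
R3 (z=36.8): low=0.85, heavy=0.63; AND[a·b] → w = 0.5355
R4 (z=8.0): heavy=0.63, ¬mid=1−0.43=0.57; AND[a·b] → w = 0.3591
Weighted average = (0.1440·47.0 + 0.2000·18.4 + 0.5355·36.8 + 0.3591·8.0) / (0.1440 + 0.2000 + 0.5355 + 0.3591)
  = 33.0272 / 1.2386 = 26.665

26.665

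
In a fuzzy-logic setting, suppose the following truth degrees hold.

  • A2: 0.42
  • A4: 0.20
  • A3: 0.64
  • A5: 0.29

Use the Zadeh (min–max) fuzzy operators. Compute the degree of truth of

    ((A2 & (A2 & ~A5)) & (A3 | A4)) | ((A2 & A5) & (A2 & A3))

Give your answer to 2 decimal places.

0.42

~A5 = 1 − 0.29 = 0.71
A2 & ~A5 = min(a, b) on (0.42, 0.71) = 0.42
A2 & (A2 & ~A5) = min(a, b) on (0.42, 0.42) = 0.42
A3 | A4 = max(a, b) on (0.64, 0.20) = 0.64
(A2 & (A2 & ~A5)) & (A3 | A4) = min(a, b) on (0.42, 0.64) = 0.42
A2 & A5 = min(a, b) on (0.42, 0.29) = 0.29
A2 & A3 = min(a, b) on (0.42, 0.64) = 0.42
(A2 & A5) & (A2 & A3) = min(a, b) on (0.29, 0.42) = 0.29
((A2 & (A2 & ~A5)) & (A3 | A4)) | ((A2 & A5) & (A2 & A3)) = max(a, b) on (0.42, 0.29) = 0.42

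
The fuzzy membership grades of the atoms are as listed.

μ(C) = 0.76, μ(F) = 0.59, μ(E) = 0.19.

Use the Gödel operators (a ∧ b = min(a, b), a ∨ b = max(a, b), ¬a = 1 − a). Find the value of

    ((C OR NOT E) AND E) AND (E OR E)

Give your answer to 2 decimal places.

NOT E = 1 − 0.19 = 0.81
C OR NOT E = max(a, b) on (0.76, 0.81) = 0.81
(C OR NOT E) AND E = min(a, b) on (0.81, 0.19) = 0.19
E OR E = max(a, b) on (0.19, 0.19) = 0.19
((C OR NOT E) AND E) AND (E OR E) = min(a, b) on (0.19, 0.19) = 0.19

0.19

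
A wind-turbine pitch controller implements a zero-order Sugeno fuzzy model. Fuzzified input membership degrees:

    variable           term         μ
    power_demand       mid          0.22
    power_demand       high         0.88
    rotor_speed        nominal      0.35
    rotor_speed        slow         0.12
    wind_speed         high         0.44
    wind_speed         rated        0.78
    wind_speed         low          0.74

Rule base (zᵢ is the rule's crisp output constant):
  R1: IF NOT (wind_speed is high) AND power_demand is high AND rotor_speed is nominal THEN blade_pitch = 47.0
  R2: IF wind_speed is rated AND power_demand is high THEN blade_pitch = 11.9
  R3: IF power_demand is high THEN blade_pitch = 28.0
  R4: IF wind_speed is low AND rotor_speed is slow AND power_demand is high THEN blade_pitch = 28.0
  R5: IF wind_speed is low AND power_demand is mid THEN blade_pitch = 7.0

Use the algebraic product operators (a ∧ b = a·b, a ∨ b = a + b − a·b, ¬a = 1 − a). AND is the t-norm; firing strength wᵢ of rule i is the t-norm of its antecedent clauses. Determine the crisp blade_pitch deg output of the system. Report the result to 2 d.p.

R1 (z=47.0): ¬high=1−0.44=0.56, high=0.88, nominal=0.35; AND[a·b] → w = 0.1725
R2 (z=11.9): rated=0.78, high=0.88; AND[a·b] → w = 0.6864
R3 (z=28.0): high=0.88 → w = 0.8800
R4 (z=28.0): low=0.74, slow=0.12, high=0.88; AND[a·b] → w = 0.0781
R5 (z=7.0): low=0.74, mid=0.22; AND[a·b] → w = 0.1628
Weighted average = (0.1725·47.0 + 0.6864·11.9 + 0.8800·28.0 + 0.0781·28.0 + 0.1628·7.0) / (0.1725 + 0.6864 + 0.8800 + 0.0781 + 0.1628)
  = 44.2424 / 1.9798 = 22.35

22.35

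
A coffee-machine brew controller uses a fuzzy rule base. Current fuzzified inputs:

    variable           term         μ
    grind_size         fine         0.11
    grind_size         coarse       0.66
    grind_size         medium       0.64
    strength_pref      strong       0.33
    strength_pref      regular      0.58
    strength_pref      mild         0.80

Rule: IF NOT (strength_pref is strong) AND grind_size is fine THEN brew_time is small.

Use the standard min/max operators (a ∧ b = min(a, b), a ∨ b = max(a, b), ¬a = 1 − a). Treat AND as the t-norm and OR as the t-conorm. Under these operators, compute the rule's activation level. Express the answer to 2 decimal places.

0.11

firing strength: ¬strong=1−0.33=0.67, fine=0.11; AND[min(a, b)] → w = 0.11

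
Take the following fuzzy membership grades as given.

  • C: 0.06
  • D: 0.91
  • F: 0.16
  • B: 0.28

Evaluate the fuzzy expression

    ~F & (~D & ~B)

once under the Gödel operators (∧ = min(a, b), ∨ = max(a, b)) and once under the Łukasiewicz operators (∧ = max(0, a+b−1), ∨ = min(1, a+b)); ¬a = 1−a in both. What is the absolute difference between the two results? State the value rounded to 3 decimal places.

0.090

Under Gödel:
  ~F = 1 − 0.16 = 0.84
  ~D = 1 − 0.91 = 0.09
  ~B = 1 − 0.28 = 0.72
  ~D & ~B = min(a, b) on (0.09, 0.72) = 0.09
  ~F & (~D & ~B) = min(a, b) on (0.84, 0.09) = 0.09
  → value = 0.0900
Under Łukasiewicz:
  ~F = 1 − 0.16 = 0.84
  ~D = 1 − 0.91 = 0.09
  ~B = 1 − 0.28 = 0.72
  ~D & ~B = max(0, a+b−1) on (0.09, 0.72) = 0.00
  ~F & (~D & ~B) = max(0, a+b−1) on (0.84, 0.00) = 0.00
  → value = 0.0000
|0.0900 − 0.0000| = 0.090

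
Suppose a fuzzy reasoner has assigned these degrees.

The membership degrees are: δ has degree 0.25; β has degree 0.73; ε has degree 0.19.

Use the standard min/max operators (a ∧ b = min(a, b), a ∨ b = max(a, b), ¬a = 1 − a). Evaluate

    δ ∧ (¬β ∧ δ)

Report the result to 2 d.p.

¬β = 1 − 0.73 = 0.27
¬β ∧ δ = min(a, b) on (0.27, 0.25) = 0.25
δ ∧ (¬β ∧ δ) = min(a, b) on (0.25, 0.25) = 0.25

0.25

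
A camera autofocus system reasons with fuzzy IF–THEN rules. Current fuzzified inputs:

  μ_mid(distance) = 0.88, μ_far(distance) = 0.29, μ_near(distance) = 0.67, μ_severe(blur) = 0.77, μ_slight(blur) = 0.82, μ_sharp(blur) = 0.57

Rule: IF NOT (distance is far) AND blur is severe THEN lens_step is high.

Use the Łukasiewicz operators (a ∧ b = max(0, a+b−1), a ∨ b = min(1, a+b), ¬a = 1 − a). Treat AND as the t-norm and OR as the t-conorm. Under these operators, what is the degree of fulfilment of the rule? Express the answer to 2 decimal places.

0.48

firing strength: ¬far=1−0.29=0.71, severe=0.77; AND[max(0, a+b−1)] → w = 0.48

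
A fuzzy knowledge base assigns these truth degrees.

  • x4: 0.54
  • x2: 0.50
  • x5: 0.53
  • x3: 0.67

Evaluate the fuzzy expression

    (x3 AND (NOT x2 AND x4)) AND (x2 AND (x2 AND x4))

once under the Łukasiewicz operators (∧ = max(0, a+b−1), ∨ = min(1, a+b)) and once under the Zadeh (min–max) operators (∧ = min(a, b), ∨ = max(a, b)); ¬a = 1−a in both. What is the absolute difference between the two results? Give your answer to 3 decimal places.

0.500

Under Łukasiewicz:
  NOT x2 = 1 − 0.50 = 0.50
  NOT x2 AND x4 = max(0, a+b−1) on (0.50, 0.54) = 0.04
  x3 AND (NOT x2 AND x4) = max(0, a+b−1) on (0.67, 0.04) = 0.00
  x2 AND x4 = max(0, a+b−1) on (0.50, 0.54) = 0.04
  x2 AND (x2 AND x4) = max(0, a+b−1) on (0.50, 0.04) = 0.00
  (x3 AND (NOT x2 AND x4)) AND (x2 AND (x2 AND x4)) = max(0, a+b−1) on (0.00, 0.00) = 0.00
  → value = 0.0000
Under Zadeh (min–max):
  NOT x2 = 1 − 0.50 = 0.50
  NOT x2 AND x4 = min(a, b) on (0.50, 0.54) = 0.50
  x3 AND (NOT x2 AND x4) = min(a, b) on (0.67, 0.50) = 0.50
  x2 AND x4 = min(a, b) on (0.50, 0.54) = 0.50
  x2 AND (x2 AND x4) = min(a, b) on (0.50, 0.50) = 0.50
  (x3 AND (NOT x2 AND x4)) AND (x2 AND (x2 AND x4)) = min(a, b) on (0.50, 0.50) = 0.50
  → value = 0.5000
|0.0000 − 0.5000| = 0.500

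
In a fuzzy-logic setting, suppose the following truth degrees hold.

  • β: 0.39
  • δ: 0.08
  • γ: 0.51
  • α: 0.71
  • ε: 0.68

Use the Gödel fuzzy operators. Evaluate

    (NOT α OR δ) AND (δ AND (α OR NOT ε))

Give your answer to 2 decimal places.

0.08

NOT α = 1 − 0.71 = 0.29
NOT α OR δ = max(a, b) on (0.29, 0.08) = 0.29
NOT ε = 1 − 0.68 = 0.32
α OR NOT ε = max(a, b) on (0.71, 0.32) = 0.71
δ AND (α OR NOT ε) = min(a, b) on (0.08, 0.71) = 0.08
(NOT α OR δ) AND (δ AND (α OR NOT ε)) = min(a, b) on (0.29, 0.08) = 0.08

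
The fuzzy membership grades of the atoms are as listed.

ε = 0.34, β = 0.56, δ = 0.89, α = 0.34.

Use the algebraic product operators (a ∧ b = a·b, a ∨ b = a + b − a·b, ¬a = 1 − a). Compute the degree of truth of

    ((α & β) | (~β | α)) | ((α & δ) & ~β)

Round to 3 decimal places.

α & β = a·b on (0.3400, 0.5600) = 0.1904
~β = 1 − 0.5600 = 0.4400
~β | α = a + b − a·b on (0.4400, 0.3400) = 0.6304
(α & β) | (~β | α) = a + b − a·b on (0.1904, 0.6304) = 0.7008
α & δ = a·b on (0.3400, 0.8900) = 0.3026
~β = 1 − 0.5600 = 0.4400
(α & δ) & ~β = a·b on (0.3026, 0.4400) = 0.1331
((α & β) | (~β | α)) | ((α & δ) & ~β) = a + b − a·b on (0.7008, 0.1331) = 0.7406

0.741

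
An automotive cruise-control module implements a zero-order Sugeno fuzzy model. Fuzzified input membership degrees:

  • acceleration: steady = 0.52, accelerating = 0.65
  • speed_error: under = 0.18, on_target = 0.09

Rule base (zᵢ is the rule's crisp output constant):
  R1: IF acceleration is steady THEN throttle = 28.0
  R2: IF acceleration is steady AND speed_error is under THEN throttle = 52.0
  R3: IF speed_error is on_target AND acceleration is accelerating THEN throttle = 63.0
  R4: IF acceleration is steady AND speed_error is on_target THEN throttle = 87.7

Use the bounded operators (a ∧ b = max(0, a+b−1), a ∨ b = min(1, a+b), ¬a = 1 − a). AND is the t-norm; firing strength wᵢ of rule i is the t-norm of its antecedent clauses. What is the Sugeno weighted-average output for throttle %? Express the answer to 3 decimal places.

28.000

R1 (z=28.0): steady=0.52 → w = 0.52
R2 (z=52.0): steady=0.52, under=0.18; AND[max(0, a+b−1)] → w = 0.00
R3 (z=63.0): on_target=0.09, accelerating=0.65; AND[max(0, a+b−1)] → w = 0.00
R4 (z=87.7): steady=0.52, on_target=0.09; AND[max(0, a+b−1)] → w = 0.00
Weighted average = (0.52·28.0 + 0.00·52.0 + 0.00·63.0 + 0.00·87.7) / (0.52 + 0.00 + 0.00 + 0.00)
  = 14.5600 / 0.5200 = 28.000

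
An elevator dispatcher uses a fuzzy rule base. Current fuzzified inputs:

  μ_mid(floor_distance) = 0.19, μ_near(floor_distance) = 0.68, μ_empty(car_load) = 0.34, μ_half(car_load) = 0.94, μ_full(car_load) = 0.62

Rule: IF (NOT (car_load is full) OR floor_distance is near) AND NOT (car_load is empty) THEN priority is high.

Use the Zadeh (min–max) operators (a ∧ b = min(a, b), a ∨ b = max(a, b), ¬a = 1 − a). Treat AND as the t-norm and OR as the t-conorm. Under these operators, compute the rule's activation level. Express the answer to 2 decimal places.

firing strength: (¬full=1−0.62=0.38 OR near=0.68) = 0.68; AND[min(a, b)] with ¬empty=1−0.34=0.66 → w = 0.66

0.66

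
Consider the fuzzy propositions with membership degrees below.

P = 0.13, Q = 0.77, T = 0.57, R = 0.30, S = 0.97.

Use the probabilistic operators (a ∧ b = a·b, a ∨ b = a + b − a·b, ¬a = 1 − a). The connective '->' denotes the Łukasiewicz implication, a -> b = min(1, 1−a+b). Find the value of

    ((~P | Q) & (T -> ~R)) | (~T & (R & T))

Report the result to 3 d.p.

0.972

~P = 1 − 0.1300 = 0.8700
~P | Q = a + b − a·b on (0.8700, 0.7700) = 0.9701
~R = 1 − 0.3000 = 0.7000
T -> ~R  [Łukasiewicz: min(1, 1−a+b)] with a=0.5700, b=0.7000 → 1.0000
(~P | Q) & (T -> ~R) = a·b on (0.9701, 1.0000) = 0.9701
~T = 1 − 0.5700 = 0.4300
R & T = a·b on (0.3000, 0.5700) = 0.1710
~T & (R & T) = a·b on (0.4300, 0.1710) = 0.0735
((~P | Q) & (T -> ~R)) | (~T & (R & T)) = a + b − a·b on (0.9701, 0.0735) = 0.9723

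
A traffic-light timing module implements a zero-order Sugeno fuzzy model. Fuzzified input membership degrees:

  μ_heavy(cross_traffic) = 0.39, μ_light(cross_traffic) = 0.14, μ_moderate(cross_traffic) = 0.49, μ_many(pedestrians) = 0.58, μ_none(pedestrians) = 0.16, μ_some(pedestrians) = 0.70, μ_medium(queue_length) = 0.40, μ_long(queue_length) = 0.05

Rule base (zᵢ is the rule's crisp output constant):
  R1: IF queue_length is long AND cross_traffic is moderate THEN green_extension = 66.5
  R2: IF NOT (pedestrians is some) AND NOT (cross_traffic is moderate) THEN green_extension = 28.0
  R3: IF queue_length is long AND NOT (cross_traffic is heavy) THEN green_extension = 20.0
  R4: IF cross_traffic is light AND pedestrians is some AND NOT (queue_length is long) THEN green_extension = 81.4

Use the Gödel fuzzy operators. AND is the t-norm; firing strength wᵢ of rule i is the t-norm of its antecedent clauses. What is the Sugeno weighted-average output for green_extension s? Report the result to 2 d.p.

44.67

R1 (z=66.5): long=0.05, moderate=0.49; AND[min(a, b)] → w = 0.05
R2 (z=28.0): ¬some=1−0.70=0.30, ¬moderate=1−0.49=0.51; AND[min(a, b)] → w = 0.30
R3 (z=20.0): long=0.05, ¬heavy=1−0.39=0.61; AND[min(a, b)] → w = 0.05
R4 (z=81.4): light=0.14, some=0.70, ¬long=1−0.05=0.95; AND[min(a, b)] → w = 0.14
Weighted average = (0.05·66.5 + 0.30·28.0 + 0.05·20.0 + 0.14·81.4) / (0.05 + 0.30 + 0.05 + 0.14)
  = 24.1210 / 0.5400 = 44.67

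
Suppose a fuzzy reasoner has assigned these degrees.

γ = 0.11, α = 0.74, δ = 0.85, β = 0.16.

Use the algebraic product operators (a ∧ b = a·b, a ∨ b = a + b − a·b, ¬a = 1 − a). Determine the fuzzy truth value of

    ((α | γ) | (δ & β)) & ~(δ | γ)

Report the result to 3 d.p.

0.107

α | γ = a + b − a·b on (0.7400, 0.1100) = 0.7686
δ & β = a·b on (0.8500, 0.1600) = 0.1360
(α | γ) | (δ & β) = a + b − a·b on (0.7686, 0.1360) = 0.8001
δ | γ = a + b − a·b on (0.8500, 0.1100) = 0.8665
~(δ | γ) = 1 − 0.8665 = 0.1335
((α | γ) | (δ & β)) & ~(δ | γ) = a·b on (0.8001, 0.1335) = 0.1068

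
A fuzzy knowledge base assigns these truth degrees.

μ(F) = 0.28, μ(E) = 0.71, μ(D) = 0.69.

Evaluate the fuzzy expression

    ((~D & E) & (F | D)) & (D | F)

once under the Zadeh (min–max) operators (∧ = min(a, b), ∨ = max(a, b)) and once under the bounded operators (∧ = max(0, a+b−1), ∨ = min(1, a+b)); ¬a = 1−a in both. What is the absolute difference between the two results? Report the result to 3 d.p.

Under Zadeh (min–max):
  ~D = 1 − 0.69 = 0.31
  ~D & E = min(a, b) on (0.31, 0.71) = 0.31
  F | D = max(a, b) on (0.28, 0.69) = 0.69
  (~D & E) & (F | D) = min(a, b) on (0.31, 0.69) = 0.31
  D | F = max(a, b) on (0.69, 0.28) = 0.69
  ((~D & E) & (F | D)) & (D | F) = min(a, b) on (0.31, 0.69) = 0.31
  → value = 0.3100
Under bounded:
  ~D = 1 − 0.69 = 0.31
  ~D & E = max(0, a+b−1) on (0.31, 0.71) = 0.02
  F | D = min(1, a+b) on (0.28, 0.69) = 0.97
  (~D & E) & (F | D) = max(0, a+b−1) on (0.02, 0.97) = 0.00
  D | F = min(1, a+b) on (0.69, 0.28) = 0.97
  ((~D & E) & (F | D)) & (D | F) = max(0, a+b−1) on (0.00, 0.97) = 0.00
  → value = 0.0000
|0.3100 − 0.0000| = 0.310

0.310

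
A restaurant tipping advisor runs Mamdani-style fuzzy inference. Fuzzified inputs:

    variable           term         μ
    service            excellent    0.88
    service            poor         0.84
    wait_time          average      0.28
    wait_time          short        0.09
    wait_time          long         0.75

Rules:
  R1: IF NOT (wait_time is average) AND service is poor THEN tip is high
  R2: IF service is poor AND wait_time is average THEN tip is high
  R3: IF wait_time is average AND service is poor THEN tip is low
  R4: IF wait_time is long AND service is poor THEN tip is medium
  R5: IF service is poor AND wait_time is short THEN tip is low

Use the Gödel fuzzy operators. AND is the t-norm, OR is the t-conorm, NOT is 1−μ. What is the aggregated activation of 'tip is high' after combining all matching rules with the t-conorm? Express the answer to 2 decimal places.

0.72

R1: ¬average=1−0.28=0.72, poor=0.84; AND[min(a, b)] → w = 0.72
R2: poor=0.84, average=0.28; AND[min(a, b)] → w = 0.28
R3: average=0.28, poor=0.84; AND[min(a, b)] → w = 0.28
R4: long=0.75, poor=0.84; AND[min(a, b)] → w = 0.75
R5: poor=0.84, short=0.09; AND[min(a, b)] → w = 0.09
Rules with consequent 'high': {R1, R2} → strengths 0.72, 0.28
Aggregate via t-conorm [max(a, b)]: 0.72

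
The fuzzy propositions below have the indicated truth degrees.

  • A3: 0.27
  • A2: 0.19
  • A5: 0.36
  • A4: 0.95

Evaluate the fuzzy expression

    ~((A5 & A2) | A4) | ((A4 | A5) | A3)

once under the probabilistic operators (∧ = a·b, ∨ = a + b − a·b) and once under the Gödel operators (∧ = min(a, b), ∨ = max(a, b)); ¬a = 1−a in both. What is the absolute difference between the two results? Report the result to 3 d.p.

0.028

Under probabilistic:
  A5 & A2 = a·b on (0.3600, 0.1900) = 0.0684
  (A5 & A2) | A4 = a + b − a·b on (0.0684, 0.9500) = 0.9534
  ~((A5 & A2) | A4) = 1 − 0.9534 = 0.0466
  A4 | A5 = a + b − a·b on (0.9500, 0.3600) = 0.9680
  (A4 | A5) | A3 = a + b − a·b on (0.9680, 0.2700) = 0.9766
  ~((A5 & A2) | A4) | ((A4 | A5) | A3) = a + b − a·b on (0.0466, 0.9766) = 0.9777
  → value = 0.9777
Under Gödel:
  A5 & A2 = min(a, b) on (0.36, 0.19) = 0.19
  (A5 & A2) | A4 = max(a, b) on (0.19, 0.95) = 0.95
  ~((A5 & A2) | A4) = 1 − 0.95 = 0.05
  A4 | A5 = max(a, b) on (0.95, 0.36) = 0.95
  (A4 | A5) | A3 = max(a, b) on (0.95, 0.27) = 0.95
  ~((A5 & A2) | A4) | ((A4 | A5) | A3) = max(a, b) on (0.05, 0.95) = 0.95
  → value = 0.9500
|0.9777 − 0.9500| = 0.028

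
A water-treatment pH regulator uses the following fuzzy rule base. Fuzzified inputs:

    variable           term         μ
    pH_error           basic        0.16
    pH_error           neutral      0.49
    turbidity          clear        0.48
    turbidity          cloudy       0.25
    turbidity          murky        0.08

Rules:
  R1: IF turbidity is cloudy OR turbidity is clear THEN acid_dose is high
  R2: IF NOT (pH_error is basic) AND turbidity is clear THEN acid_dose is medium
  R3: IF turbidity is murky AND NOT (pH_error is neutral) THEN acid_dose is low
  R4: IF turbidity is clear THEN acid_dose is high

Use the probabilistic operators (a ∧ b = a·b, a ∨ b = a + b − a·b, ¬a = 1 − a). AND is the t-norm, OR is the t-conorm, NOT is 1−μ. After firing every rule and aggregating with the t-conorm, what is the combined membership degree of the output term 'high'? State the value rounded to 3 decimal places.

0.797

R1: cloudy=0.25, clear=0.48; OR[a + b − a·b] → w = 0.6100
R2: ¬basic=1−0.16=0.84, clear=0.48; AND[a·b] → w = 0.4032
R3: murky=0.08, ¬neutral=1−0.49=0.51; AND[a·b] → w = 0.0408
R4: clear=0.48 → w = 0.4800
Rules with consequent 'high': {R1, R4} → strengths 0.6100, 0.4800
Aggregate via t-conorm [a + b − a·b]: 0.7972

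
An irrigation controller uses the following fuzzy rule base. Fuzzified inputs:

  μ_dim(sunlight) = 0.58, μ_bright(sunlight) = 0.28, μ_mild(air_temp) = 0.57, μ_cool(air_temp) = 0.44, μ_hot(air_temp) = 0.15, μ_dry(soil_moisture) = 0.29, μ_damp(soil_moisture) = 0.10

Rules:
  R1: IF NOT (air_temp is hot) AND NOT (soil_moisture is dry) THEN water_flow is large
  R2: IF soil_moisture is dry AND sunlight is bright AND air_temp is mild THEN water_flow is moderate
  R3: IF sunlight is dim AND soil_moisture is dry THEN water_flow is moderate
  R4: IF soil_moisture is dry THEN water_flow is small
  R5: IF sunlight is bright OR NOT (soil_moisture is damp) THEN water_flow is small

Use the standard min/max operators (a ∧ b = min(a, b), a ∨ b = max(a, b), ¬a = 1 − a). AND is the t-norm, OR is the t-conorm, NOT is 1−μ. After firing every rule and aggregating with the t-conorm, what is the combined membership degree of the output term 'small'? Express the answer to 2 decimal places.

0.90

R1: ¬hot=1−0.15=0.85, ¬dry=1−0.29=0.71; AND[min(a, b)] → w = 0.71
R2: dry=0.29, bright=0.28, mild=0.57; AND[min(a, b)] → w = 0.28
R3: dim=0.58, dry=0.29; AND[min(a, b)] → w = 0.29
R4: dry=0.29 → w = 0.29
R5: bright=0.28, ¬damp=1−0.10=0.90; OR[max(a, b)] → w = 0.90
Rules with consequent 'small': {R4, R5} → strengths 0.29, 0.90
Aggregate via t-conorm [max(a, b)]: 0.90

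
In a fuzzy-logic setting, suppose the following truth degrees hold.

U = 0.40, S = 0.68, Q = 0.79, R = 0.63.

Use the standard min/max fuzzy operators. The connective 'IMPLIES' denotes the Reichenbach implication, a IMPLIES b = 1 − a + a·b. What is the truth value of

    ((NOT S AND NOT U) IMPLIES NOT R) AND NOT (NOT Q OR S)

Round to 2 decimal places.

NOT S = 1 − 0.68 = 0.32
NOT U = 1 − 0.40 = 0.60
NOT S AND NOT U = min(a, b) on (0.32, 0.60) = 0.32
NOT R = 1 − 0.63 = 0.37
(NOT S AND NOT U) IMPLIES NOT R  [Reichenbach: 1 − a + a·b] with a=0.32, b=0.37 → 0.80
NOT Q = 1 − 0.79 = 0.21
NOT Q OR S = max(a, b) on (0.21, 0.68) = 0.68
NOT (NOT Q OR S) = 1 − 0.68 = 0.32
((NOT S AND NOT U) IMPLIES NOT R) AND NOT (NOT Q OR S) = min(a, b) on (0.80, 0.32) = 0.32

0.32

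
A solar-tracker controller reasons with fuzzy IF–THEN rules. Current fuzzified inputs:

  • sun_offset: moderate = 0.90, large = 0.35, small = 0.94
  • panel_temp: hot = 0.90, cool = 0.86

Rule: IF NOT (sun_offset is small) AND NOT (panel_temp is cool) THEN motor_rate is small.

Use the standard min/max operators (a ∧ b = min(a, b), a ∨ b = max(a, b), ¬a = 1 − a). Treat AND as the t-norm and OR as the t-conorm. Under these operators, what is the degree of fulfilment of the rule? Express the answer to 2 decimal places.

firing strength: ¬small=1−0.94=0.06, ¬cool=1−0.86=0.14; AND[min(a, b)] → w = 0.06

0.06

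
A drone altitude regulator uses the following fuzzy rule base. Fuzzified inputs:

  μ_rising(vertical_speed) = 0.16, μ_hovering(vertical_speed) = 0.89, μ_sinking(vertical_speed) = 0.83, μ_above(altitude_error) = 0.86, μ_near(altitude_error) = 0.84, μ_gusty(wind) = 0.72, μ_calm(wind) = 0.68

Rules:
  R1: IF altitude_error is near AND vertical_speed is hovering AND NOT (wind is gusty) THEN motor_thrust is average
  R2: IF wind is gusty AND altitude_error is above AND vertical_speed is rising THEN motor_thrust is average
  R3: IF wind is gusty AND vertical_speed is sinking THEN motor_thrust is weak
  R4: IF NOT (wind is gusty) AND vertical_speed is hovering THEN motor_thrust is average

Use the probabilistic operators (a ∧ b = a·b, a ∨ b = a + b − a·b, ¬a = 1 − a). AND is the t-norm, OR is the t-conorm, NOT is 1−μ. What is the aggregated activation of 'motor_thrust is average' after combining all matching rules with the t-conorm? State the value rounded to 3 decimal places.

0.465

R1: near=0.84, hovering=0.89, ¬gusty=1−0.72=0.28; AND[a·b] → w = 0.2093
R2: gusty=0.72, above=0.86, rising=0.16; AND[a·b] → w = 0.0991
R3: gusty=0.72, sinking=0.83; AND[a·b] → w = 0.5976
R4: ¬gusty=1−0.72=0.28, hovering=0.89; AND[a·b] → w = 0.2492
Rules with consequent 'average': {R1, R2, R4} → strengths 0.2093, 0.0991, 0.2492
Aggregate via t-conorm [a + b − a·b]: 0.4652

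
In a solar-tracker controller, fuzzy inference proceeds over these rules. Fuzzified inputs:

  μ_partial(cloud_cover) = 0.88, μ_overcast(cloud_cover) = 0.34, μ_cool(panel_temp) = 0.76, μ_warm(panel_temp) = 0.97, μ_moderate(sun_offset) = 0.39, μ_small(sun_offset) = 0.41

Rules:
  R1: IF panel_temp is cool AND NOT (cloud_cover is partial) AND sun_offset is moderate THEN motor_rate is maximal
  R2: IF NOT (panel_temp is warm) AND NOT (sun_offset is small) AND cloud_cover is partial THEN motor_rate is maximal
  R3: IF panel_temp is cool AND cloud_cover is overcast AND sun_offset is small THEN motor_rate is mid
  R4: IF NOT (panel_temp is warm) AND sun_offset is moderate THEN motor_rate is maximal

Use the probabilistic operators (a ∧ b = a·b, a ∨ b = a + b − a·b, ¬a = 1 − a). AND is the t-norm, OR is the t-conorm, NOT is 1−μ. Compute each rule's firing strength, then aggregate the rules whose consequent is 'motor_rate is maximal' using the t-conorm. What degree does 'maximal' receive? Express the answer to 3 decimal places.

R1: cool=0.76, ¬partial=1−0.88=0.12, moderate=0.39; AND[a·b] → w = 0.0356
R2: ¬warm=1−0.97=0.03, ¬small=1−0.41=0.59, partial=0.88; AND[a·b] → w = 0.0156
R3: cool=0.76, overcast=0.34, small=0.41; AND[a·b] → w = 0.1059
R4: ¬warm=1−0.97=0.03, moderate=0.39; AND[a·b] → w = 0.0117
Rules with consequent 'maximal': {R1, R2, R4} → strengths 0.0356, 0.0156, 0.0117
Aggregate via t-conorm [a + b − a·b]: 0.0617

0.062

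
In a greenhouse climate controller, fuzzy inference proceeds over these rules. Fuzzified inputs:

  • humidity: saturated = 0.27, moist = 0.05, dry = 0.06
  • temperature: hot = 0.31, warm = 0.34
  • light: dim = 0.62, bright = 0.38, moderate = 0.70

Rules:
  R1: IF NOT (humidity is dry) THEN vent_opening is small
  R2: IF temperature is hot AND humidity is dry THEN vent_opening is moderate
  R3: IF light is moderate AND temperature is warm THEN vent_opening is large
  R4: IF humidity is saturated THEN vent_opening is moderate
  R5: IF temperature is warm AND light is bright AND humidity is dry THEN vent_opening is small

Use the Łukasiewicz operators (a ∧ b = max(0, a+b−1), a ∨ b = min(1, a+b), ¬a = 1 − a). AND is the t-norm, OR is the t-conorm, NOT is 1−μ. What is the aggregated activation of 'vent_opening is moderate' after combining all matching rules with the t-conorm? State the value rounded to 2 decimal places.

R1: ¬dry=1−0.06=0.94 → w = 0.94
R2: hot=0.31, dry=0.06; AND[max(0, a+b−1)] → w = 0.00
R3: moderate=0.70, warm=0.34; AND[max(0, a+b−1)] → w = 0.04
R4: saturated=0.27 → w = 0.27
R5: warm=0.34, bright=0.38, dry=0.06; AND[max(0, a+b−1)] → w = 0.00
Rules with consequent 'moderate': {R2, R4} → strengths 0.00, 0.27
Aggregate via t-conorm [min(1, a+b)]: 0.27

0.27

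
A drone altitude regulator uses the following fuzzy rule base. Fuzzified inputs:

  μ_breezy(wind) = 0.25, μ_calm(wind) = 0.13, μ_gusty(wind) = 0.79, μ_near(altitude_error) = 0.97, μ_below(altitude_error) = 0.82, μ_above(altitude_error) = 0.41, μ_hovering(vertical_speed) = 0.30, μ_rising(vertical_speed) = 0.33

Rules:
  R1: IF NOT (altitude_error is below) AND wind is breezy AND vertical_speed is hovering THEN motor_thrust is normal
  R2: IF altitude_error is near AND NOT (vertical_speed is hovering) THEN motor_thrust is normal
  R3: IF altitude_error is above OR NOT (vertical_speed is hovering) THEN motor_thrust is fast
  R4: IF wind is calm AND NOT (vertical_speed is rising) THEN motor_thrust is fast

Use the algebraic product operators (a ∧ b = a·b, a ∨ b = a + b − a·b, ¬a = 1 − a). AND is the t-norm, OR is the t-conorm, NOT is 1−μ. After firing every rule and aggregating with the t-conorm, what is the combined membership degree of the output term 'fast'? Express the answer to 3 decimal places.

R1: ¬below=1−0.82=0.18, breezy=0.25, hovering=0.30; AND[a·b] → w = 0.0135
R2: near=0.97, ¬hovering=1−0.30=0.70; AND[a·b] → w = 0.6790
R3: above=0.41, ¬hovering=1−0.30=0.70; OR[a + b − a·b] → w = 0.8230
R4: calm=0.13, ¬rising=1−0.33=0.67; AND[a·b] → w = 0.0871
Rules with consequent 'fast': {R3, R4} → strengths 0.8230, 0.0871
Aggregate via t-conorm [a + b − a·b]: 0.8384

0.838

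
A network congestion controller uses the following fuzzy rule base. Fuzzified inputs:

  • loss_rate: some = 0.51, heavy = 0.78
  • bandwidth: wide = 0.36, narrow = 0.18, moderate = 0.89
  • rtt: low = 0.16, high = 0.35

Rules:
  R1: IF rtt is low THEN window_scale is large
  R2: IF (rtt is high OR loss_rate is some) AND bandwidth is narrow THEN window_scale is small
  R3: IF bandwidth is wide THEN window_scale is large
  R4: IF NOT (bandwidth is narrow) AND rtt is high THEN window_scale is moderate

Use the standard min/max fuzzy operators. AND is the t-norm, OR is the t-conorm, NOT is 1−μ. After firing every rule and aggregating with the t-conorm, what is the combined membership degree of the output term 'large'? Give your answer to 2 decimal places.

0.36

R1: low=0.16 → w = 0.16
R2: (high=0.35 OR some=0.51) = 0.51; AND[min(a, b)] with narrow=0.18 → w = 0.18
R3: wide=0.36 → w = 0.36
R4: ¬narrow=1−0.18=0.82, high=0.35; AND[min(a, b)] → w = 0.35
Rules with consequent 'large': {R1, R3} → strengths 0.16, 0.36
Aggregate via t-conorm [max(a, b)]: 0.36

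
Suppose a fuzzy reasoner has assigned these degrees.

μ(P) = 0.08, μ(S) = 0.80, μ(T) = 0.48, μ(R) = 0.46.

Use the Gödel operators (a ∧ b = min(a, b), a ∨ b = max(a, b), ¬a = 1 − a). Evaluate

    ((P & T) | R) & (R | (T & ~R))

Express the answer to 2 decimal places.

P & T = min(a, b) on (0.08, 0.48) = 0.08
(P & T) | R = max(a, b) on (0.08, 0.46) = 0.46
~R = 1 − 0.46 = 0.54
T & ~R = min(a, b) on (0.48, 0.54) = 0.48
R | (T & ~R) = max(a, b) on (0.46, 0.48) = 0.48
((P & T) | R) & (R | (T & ~R)) = min(a, b) on (0.46, 0.48) = 0.46

0.46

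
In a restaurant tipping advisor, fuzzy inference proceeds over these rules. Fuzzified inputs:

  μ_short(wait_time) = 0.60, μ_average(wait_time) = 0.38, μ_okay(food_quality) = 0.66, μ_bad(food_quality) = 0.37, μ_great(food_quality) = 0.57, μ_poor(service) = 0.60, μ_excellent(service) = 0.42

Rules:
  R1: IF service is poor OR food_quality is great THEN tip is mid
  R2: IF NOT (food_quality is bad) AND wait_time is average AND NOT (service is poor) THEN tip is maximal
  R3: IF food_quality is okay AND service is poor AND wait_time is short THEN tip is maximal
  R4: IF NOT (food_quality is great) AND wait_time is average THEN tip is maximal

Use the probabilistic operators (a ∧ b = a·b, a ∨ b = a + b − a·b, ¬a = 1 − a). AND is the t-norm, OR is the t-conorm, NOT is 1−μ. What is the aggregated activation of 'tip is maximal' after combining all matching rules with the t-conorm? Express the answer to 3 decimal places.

0.423

R1: poor=0.60, great=0.57; OR[a + b − a·b] → w = 0.8280
R2: ¬bad=1−0.37=0.63, average=0.38, ¬poor=1−0.60=0.40; AND[a·b] → w = 0.0958
R3: okay=0.66, poor=0.60, short=0.60; AND[a·b] → w = 0.2376
R4: ¬great=1−0.57=0.43, average=0.38; AND[a·b] → w = 0.1634
Rules with consequent 'maximal': {R2, R3, R4} → strengths 0.0958, 0.2376, 0.1634
Aggregate via t-conorm [a + b − a·b]: 0.4233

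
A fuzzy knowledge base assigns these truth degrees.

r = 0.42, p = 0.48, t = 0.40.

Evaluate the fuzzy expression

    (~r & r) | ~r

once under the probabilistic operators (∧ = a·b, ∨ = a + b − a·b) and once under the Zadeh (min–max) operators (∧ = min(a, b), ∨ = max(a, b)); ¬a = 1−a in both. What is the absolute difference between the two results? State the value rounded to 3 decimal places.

Under probabilistic:
  ~r = 1 − 0.4200 = 0.5800
  ~r & r = a·b on (0.5800, 0.4200) = 0.2436
  ~r = 1 − 0.4200 = 0.5800
  (~r & r) | ~r = a + b − a·b on (0.2436, 0.5800) = 0.6823
  → value = 0.6823
Under Zadeh (min–max):
  ~r = 1 − 0.42 = 0.58
  ~r & r = min(a, b) on (0.58, 0.42) = 0.42
  ~r = 1 − 0.42 = 0.58
  (~r & r) | ~r = max(a, b) on (0.42, 0.58) = 0.58
  → value = 0.5800
|0.6823 − 0.5800| = 0.102

0.102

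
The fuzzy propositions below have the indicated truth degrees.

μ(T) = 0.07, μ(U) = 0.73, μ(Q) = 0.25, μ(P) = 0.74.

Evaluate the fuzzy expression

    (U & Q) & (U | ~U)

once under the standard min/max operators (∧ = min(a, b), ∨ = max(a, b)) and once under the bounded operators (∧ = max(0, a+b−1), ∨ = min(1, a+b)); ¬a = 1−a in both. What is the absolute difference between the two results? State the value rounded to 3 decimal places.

Under standard min/max:
  U & Q = min(a, b) on (0.73, 0.25) = 0.25
  ~U = 1 − 0.73 = 0.27
  U | ~U = max(a, b) on (0.73, 0.27) = 0.73
  (U & Q) & (U | ~U) = min(a, b) on (0.25, 0.73) = 0.25
  → value = 0.2500
Under bounded:
  U & Q = max(0, a+b−1) on (0.73, 0.25) = 0.00
  ~U = 1 − 0.73 = 0.27
  U | ~U = min(1, a+b) on (0.73, 0.27) = 1.00
  (U & Q) & (U | ~U) = max(0, a+b−1) on (0.00, 1.00) = 0.00
  → value = 0.0000
|0.2500 − 0.0000| = 0.250

0.250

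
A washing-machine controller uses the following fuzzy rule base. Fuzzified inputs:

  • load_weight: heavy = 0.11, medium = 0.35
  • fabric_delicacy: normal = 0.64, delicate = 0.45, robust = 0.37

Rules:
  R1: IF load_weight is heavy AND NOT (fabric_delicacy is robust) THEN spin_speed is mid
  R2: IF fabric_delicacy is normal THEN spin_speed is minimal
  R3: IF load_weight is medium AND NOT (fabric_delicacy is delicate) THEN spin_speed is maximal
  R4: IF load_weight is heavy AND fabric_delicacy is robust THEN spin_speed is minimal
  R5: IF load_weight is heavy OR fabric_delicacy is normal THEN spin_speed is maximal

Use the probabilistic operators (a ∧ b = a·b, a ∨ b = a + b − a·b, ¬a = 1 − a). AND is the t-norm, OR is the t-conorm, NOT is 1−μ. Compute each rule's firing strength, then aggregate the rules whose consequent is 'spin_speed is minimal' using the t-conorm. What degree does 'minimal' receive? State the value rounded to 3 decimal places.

R1: heavy=0.11, ¬robust=1−0.37=0.63; AND[a·b] → w = 0.0693
R2: normal=0.64 → w = 0.6400
R3: medium=0.35, ¬delicate=1−0.45=0.55; AND[a·b] → w = 0.1925
R4: heavy=0.11, robust=0.37; AND[a·b] → w = 0.0407
R5: heavy=0.11, normal=0.64; OR[a + b − a·b] → w = 0.6796
Rules with consequent 'minimal': {R2, R4} → strengths 0.6400, 0.0407
Aggregate via t-conorm [a + b − a·b]: 0.6547

0.655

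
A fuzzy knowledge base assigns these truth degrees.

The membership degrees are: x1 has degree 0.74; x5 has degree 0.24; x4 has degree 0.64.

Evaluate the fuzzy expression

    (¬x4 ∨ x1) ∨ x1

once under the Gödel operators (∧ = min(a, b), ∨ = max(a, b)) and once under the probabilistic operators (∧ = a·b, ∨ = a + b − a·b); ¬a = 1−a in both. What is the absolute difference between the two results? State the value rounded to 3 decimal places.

0.217

Under Gödel:
  ¬x4 = 1 − 0.64 = 0.36
  ¬x4 ∨ x1 = max(a, b) on (0.36, 0.74) = 0.74
  (¬x4 ∨ x1) ∨ x1 = max(a, b) on (0.74, 0.74) = 0.74
  → value = 0.7400
Under probabilistic:
  ¬x4 = 1 − 0.6400 = 0.3600
  ¬x4 ∨ x1 = a + b − a·b on (0.3600, 0.7400) = 0.8336
  (¬x4 ∨ x1) ∨ x1 = a + b − a·b on (0.8336, 0.7400) = 0.9567
  → value = 0.9567
|0.7400 − 0.9567| = 0.217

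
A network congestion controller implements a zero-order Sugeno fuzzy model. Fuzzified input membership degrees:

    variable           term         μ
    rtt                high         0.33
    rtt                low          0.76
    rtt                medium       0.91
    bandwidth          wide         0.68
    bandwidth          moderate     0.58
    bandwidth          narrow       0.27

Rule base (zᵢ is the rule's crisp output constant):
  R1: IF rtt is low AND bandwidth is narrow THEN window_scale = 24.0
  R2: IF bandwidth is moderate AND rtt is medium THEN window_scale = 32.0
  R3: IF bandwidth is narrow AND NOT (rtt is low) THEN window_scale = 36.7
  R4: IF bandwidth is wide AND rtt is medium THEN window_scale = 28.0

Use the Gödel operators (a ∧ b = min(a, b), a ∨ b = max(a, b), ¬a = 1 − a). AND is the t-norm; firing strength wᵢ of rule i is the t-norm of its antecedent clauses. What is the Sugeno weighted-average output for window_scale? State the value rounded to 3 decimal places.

R1 (z=24.0): low=0.76, narrow=0.27; AND[min(a, b)] → w = 0.27
R2 (z=32.0): moderate=0.58, medium=0.91; AND[min(a, b)] → w = 0.58
R3 (z=36.7): narrow=0.27, ¬low=1−0.76=0.24; AND[min(a, b)] → w = 0.24
R4 (z=28.0): wide=0.68, medium=0.91; AND[min(a, b)] → w = 0.68
Weighted average = (0.27·24.0 + 0.58·32.0 + 0.24·36.7 + 0.68·28.0) / (0.27 + 0.58 + 0.24 + 0.68)
  = 52.8880 / 1.7700 = 29.880

29.880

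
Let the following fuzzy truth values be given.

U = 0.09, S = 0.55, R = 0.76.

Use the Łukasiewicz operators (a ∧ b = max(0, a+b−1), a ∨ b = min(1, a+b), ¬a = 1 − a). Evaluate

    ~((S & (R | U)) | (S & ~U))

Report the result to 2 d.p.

0.14

R | U = min(1, a+b) on (0.76, 0.09) = 0.85
S & (R | U) = max(0, a+b−1) on (0.55, 0.85) = 0.40
~U = 1 − 0.09 = 0.91
S & ~U = max(0, a+b−1) on (0.55, 0.91) = 0.46
(S & (R | U)) | (S & ~U) = min(1, a+b) on (0.40, 0.46) = 0.86
~((S & (R | U)) | (S & ~U)) = 1 − 0.86 = 0.14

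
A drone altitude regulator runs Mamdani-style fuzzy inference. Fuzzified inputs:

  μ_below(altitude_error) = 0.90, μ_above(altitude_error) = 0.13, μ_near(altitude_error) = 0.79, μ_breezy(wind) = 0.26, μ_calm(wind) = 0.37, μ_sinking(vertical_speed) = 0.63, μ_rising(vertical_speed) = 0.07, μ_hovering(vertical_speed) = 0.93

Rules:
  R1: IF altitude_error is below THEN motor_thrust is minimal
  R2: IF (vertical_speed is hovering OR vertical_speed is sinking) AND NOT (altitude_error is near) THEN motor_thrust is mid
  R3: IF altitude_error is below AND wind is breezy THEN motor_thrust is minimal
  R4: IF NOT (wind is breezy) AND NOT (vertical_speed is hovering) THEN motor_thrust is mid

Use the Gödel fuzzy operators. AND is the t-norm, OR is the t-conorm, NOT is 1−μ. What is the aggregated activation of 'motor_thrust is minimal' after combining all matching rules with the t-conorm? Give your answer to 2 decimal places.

0.90

R1: below=0.90 → w = 0.90
R2: (hovering=0.93 OR sinking=0.63) = 0.93; AND[min(a, b)] with ¬near=1−0.79=0.21 → w = 0.21
R3: below=0.90, breezy=0.26; AND[min(a, b)] → w = 0.26
R4: ¬breezy=1−0.26=0.74, ¬hovering=1−0.93=0.07; AND[min(a, b)] → w = 0.07
Rules with consequent 'minimal': {R1, R3} → strengths 0.90, 0.26
Aggregate via t-conorm [max(a, b)]: 0.90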